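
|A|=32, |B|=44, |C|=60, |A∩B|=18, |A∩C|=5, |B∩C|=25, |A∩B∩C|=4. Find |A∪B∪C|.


|A∪B∪C| = 32+44+60-18-5-25+4 = 92

|A∪B∪C| = 92


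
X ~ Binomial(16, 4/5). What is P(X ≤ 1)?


P(X ≤ 1) = Σ P(X=i) for i=0..1
P(X=0) = 1/152587890625
P(X=1) = 64/152587890625
Sum = 13/30517578125

P(X ≤ 1) = 13/30517578125 ≈ 0.00%


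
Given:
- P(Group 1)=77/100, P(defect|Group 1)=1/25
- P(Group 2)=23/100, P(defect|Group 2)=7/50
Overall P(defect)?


P(B) = Σ P(B|Aᵢ)×P(Aᵢ)
  1/25×77/100 = 77/2500
  7/50×23/100 = 161/5000
Sum = 63/1000

P(defect) = 63/1000 ≈ 6.30%


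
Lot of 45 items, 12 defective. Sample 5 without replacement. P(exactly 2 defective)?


Hypergeometric: C(12,2)×C(33,3)/C(45,5)
= 66×5456/1221759 = 10912/37023

P(X=2) = 10912/37023 ≈ 29.47%


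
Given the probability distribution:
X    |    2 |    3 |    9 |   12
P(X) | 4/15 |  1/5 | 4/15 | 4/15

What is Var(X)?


E[X] = 101/15
E[X²] = 943/15
Var(X) = E[X²] - (E[X])² = 943/15 - 10201/225 = 3944/225

Var(X) = 3944/225 ≈ 17.5289


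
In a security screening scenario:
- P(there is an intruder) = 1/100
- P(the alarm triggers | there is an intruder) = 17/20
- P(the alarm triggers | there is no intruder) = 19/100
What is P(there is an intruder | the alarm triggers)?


Using Bayes' theorem:
P(A|B) = P(B|A)·P(A) / P(B)

P(the alarm triggers) = 17/20 × 1/100 + 19/100 × 99/100
= 17/2000 + 1881/10000 = 983/5000

P(there is an intruder|the alarm triggers) = (17/2000) / (983/5000) = 85/1966

P(there is an intruder|the alarm triggers) = 85/1966 ≈ 4.32%


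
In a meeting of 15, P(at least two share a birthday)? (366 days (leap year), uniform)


P(all different) = Π(366-i)/366 for i=0..14
= 0.747702
P(match) = 1 - 0.747702 = 0.252298

P ≈ 0.2523 ≈ 25.23%


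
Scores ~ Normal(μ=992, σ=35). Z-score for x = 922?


z = (x - μ)/σ = (922 - 992)/35 = -2.0

z = -2.0


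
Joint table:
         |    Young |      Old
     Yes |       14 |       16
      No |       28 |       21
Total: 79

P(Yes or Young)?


P(Yes∨Young) = P(Yes) + P(Young) - P(Yes∧Young)
= (30 + 42 - 14)/79 = 58/79

P = 58/79 ≈ 73.42%


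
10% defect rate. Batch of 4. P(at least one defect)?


P(all good) = (9/10)^4 = 6561/10000
P(≥1 defect) = 3439/10000

P = 3439/10000 ≈ 34.39%


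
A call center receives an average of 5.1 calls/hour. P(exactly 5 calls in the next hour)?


Poisson(λ=5.1): P(X=5) = e^(-λ)×λ^k/k!
= e^(-5.1) × 5.1^5 / 5!
≈ 0.006096746566 × 3450.25251 / 120 ≈ 0.175294

P(X=5) ≈ 0.175294 ≈ 17.53%


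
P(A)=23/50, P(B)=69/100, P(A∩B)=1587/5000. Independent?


P(A)×P(B) = 1587/5000
P(A∩B) = 1587/5000
Equal ✓ → Independent

Yes, independent


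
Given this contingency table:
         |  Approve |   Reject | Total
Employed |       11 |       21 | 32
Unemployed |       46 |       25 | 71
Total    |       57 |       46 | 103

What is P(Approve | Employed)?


P(Approve | Employed) = 11/(11+21) = 11/32

P(Approve|Employed) = 11/32 ≈ 34.38%


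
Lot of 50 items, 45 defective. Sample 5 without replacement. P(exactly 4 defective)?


Hypergeometric: C(45,4)×C(5,1)/C(50,5)
= 148995×5/2118760 = 21285/60536

P(X=4) = 21285/60536 ≈ 35.16%


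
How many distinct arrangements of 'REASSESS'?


Letters: 8, freq: {'R': 1, 'E': 2, 'A': 1, 'S': 4}
8!/(1!×2!×1!×4!) = 40320/48 = 840

840


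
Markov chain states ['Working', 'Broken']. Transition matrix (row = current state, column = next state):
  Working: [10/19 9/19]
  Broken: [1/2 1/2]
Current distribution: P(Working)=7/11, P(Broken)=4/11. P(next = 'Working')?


P(next=Working) = Σᵢ P(now=i)×P(i→Working)
= 7/11×10/19 + 4/11×1/2
= 70/209 + 2/11 = 108/209

P = 108/209 ≈ 0.5167


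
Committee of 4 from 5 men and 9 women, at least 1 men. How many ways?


Count by #men:
  1M,3W: C(5,1)×C(9,3)=420
  2M,2W: C(5,2)×C(9,2)=360
  3M,1W: C(5,3)×C(9,1)=90
  4M,0W: C(5,4)×C(9,0)=5
Total = 875

875


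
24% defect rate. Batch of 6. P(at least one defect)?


P(all good) = (19/25)^6 = 47045881/244140625
P(≥1 defect) = 197094744/244140625

P = 197094744/244140625 ≈ 80.73%


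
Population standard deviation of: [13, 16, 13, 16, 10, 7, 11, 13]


Mean = 99/8
  (13-99/8)²=25/64
  (16-99/8)²=841/64
  (13-99/8)²=25/64
  (16-99/8)²=841/64
  (10-99/8)²=361/64
  (7-99/8)²=1849/64
  (11-99/8)²=121/64
  (13-99/8)²=25/64
Σ(x-μ)² = 511/8
σ² = (511/8)/8 = 511/64

σ = √(511/64) ≈ 2.8257


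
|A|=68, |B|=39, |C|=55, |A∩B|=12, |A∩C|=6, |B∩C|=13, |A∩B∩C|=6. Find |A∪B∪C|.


|A∪B∪C| = 68+39+55-12-6-13+6 = 137

|A∪B∪C| = 137


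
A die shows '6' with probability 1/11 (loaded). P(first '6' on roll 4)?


Geometric: P(X=4) = (1-p)^(k-1)×p = (10/11)^3×1/11 = 1000/14641

P(X=4) = 1000/14641 ≈ 6.83%


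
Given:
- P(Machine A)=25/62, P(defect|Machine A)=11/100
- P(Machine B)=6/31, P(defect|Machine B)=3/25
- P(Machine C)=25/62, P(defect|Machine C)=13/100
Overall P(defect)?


P(B) = Σ P(B|Aᵢ)×P(Aᵢ)
  11/100×25/62 = 11/248
  3/25×6/31 = 18/775
  13/100×25/62 = 13/248
Sum = 3/25

P(defect) = 3/25 ≈ 12.00%


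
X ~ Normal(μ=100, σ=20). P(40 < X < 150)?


z₁=(40-100)/20=-3.0, z₂=(150-100)/20=2.5
P = Φ(2.5) - Φ(-3.0) = 0.993790 - 0.001350 = 0.992440 ≈ 0.9924

P(40 < X < 150) ≈ 0.9924


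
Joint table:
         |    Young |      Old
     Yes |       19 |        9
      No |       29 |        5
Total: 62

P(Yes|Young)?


P(Yes|Young) = 19/(19+29) = 19/48

P = 19/48 ≈ 39.58%


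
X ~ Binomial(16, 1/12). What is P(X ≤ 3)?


P(X ≤ 3) = Σ P(X=i) for i=0..3
P(X=0) = 45949729863572161/184884258895036416
P(X=1) = 4177248169415651/11555266180939776
P(X=2) = 1898749167916205/7703510787293184
P(X=3) = 1208294925037585/11555266180939776
Sum = 177688399404812857/184884258895036416

P(X ≤ 3) = 177688399404812857/184884258895036416 ≈ 96.11%


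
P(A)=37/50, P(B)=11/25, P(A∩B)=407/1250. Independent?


P(A)×P(B) = 407/1250
P(A∩B) = 407/1250
Equal ✓ → Independent

Yes, independent


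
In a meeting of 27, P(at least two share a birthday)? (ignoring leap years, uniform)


P(all different) = Π(365-i)/365 for i=0..26
= 0.373141
P(match) = 1 - 0.373141 = 0.626859

P ≈ 0.6269 ≈ 62.69%


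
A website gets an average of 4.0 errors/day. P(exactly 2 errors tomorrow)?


Poisson(λ=4.0): P(X=2) = e^(-λ)×λ^k/k!
= e^(-4.0) × 4.0^2 / 2!
≈ 0.01831563889 × 16 / 2 ≈ 0.146525

P(X=2) ≈ 0.146525 ≈ 14.65%


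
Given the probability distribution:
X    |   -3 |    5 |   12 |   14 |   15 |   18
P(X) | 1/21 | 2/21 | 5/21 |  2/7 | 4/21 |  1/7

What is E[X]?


E[X] = Σ x·P(X=x)
= (-3)×(1/21) + (5)×(2/21) + (12)×(5/21) + (14)×(2/7) + (15)×(4/21) + (18)×(1/7)
= 265/21

E[X] = 265/21


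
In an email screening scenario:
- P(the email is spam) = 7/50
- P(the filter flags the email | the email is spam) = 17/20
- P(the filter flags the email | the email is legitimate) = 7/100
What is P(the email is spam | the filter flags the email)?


Using Bayes' theorem:
P(A|B) = P(B|A)·P(A) / P(B)

P(the filter flags the email) = 17/20 × 7/50 + 7/100 × 43/50
= 119/1000 + 301/5000 = 112/625

P(the email is spam|the filter flags the email) = (119/1000) / (112/625) = 85/128

P(the email is spam|the filter flags the email) = 85/128 ≈ 66.41%


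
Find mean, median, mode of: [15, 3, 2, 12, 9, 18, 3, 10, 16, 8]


Sorted: [2, 3, 3, 8, 9, 10, 12, 15, 16, 18]
Mean = 96/10 = 48/5
Median = 19/2
Freq: {15: 1, 3: 2, 2: 1, 12: 1, 9: 1, 18: 1, 10: 1, 16: 1, 8: 1}
Mode: [3]

Mean=48/5, Median=19/2, Mode=3


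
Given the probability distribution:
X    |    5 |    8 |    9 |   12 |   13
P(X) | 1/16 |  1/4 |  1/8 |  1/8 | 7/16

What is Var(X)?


E[X] = 85/8
E[X²] = 957/8
Var(X) = E[X²] - (E[X])² = 957/8 - 7225/64 = 431/64

Var(X) = 431/64 ≈ 6.7344


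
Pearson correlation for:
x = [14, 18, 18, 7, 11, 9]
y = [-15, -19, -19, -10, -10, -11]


n=6, Σx=77, Σy=-84, Σxy=-1173, Σx²=1095, Σy²=1268
r = (6×(-1173) - 77×(-84))/√((6×1095 - 77²)(6×1268 - (-84)²))
= -570/√(641×552) = -570/√353832 ≈ -570/594.8378 ≈ -0.9582

r ≈ -0.9582


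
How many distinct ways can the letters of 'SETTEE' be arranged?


Letters: 6, freq: {'S': 1, 'E': 3, 'T': 2}
6!/(1!×3!×2!) = 720/12 = 60

60


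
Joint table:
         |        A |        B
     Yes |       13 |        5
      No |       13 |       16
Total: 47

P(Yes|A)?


P(Yes|A) = 13/(13+13) = 13/26 = 1/2

P = 1/2 ≈ 50.00%


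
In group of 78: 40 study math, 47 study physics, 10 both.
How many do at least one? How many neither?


|A∪B| = 40+47-10 = 77
Neither = 78-77 = 1

At least one: 77; Neither: 1


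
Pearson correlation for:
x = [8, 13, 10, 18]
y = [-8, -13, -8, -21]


n=4, Σx=49, Σy=-50, Σxy=-691, Σx²=657, Σy²=738
r = (4×(-691) - 49×(-50))/√((4×657 - 49²)(4×738 - (-50)²))
= -314/√(227×452) = -314/√102604 ≈ -314/320.3186 ≈ -0.9803

r ≈ -0.9803


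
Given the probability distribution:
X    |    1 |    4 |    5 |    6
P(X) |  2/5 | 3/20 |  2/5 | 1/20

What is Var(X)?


E[X] = 33/10
E[X²] = 73/5
Var(X) = E[X²] - (E[X])² = 73/5 - 1089/100 = 371/100

Var(X) = 371/100 ≈ 3.7100


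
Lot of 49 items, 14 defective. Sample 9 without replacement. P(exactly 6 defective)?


Hypergeometric: C(14,6)×C(35,3)/C(49,9)
= 3003×6545/2054455634 = 36465/3811606

P(X=6) = 36465/3811606 ≈ 0.96%


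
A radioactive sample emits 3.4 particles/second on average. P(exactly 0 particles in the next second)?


Poisson(λ=3.4): P(X=0) = e^(-λ)×λ^k/k!
= e^(-3.4) × 3.4^0 / 0!
≈ 0.03337326996 × 1 / 1 ≈ 0.033373

P(X=0) ≈ 0.033373 ≈ 3.34%


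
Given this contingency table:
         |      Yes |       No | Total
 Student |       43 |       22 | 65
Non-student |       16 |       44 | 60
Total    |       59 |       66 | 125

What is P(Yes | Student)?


P(Yes | Student) = 43/(43+22) = 43/65

P(Yes|Student) = 43/65 ≈ 66.15%


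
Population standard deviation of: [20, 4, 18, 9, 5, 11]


Mean = 67/6
  (20-67/6)²=2809/36
  (4-67/6)²=1849/36
  (18-67/6)²=1681/36
  (9-67/6)²=169/36
  (5-67/6)²=1369/36
  (11-67/6)²=1/36
Σ(x-μ)² = 1313/6
σ² = (1313/6)/6 = 1313/36

σ = √(1313/36) ≈ 6.0392


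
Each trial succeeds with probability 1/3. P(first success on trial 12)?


Geometric: P(X=12) = (1-p)^(k-1)×p = (2/3)^11×1/3 = 2048/531441

P(X=12) = 2048/531441 ≈ 0.39%


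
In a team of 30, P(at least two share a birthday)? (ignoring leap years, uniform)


P(all different) = Π(365-i)/365 for i=0..29
= 0.293684
P(match) = 1 - 0.293684 = 0.706316

P ≈ 0.7063 ≈ 70.63%


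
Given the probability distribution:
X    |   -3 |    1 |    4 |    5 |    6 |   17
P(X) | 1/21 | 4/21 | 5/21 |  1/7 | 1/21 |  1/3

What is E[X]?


E[X] = Σ x·P(X=x)
= (-3)×(1/21) + (1)×(4/21) + (4)×(5/21) + (5)×(1/7) + (6)×(1/21) + (17)×(1/3)
= 23/3

E[X] = 23/3


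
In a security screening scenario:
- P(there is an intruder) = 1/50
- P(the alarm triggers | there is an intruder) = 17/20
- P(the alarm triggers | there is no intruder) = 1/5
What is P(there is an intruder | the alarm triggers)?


Using Bayes' theorem:
P(A|B) = P(B|A)·P(A) / P(B)

P(the alarm triggers) = 17/20 × 1/50 + 1/5 × 49/50
= 17/1000 + 49/250 = 213/1000

P(there is an intruder|the alarm triggers) = (17/1000) / (213/1000) = 17/213

P(there is an intruder|the alarm triggers) = 17/213 ≈ 7.98%


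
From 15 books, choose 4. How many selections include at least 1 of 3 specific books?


Complement: C(15,4) - C(12,4) = 1365 - 495 = 870

870


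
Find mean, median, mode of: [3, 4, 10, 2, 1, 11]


Sorted: [1, 2, 3, 4, 10, 11]
Mean = 31/6
Median = 7/2
Freq: {3: 1, 4: 1, 10: 1, 2: 1, 1: 1, 11: 1}
Mode: No mode

Mean=31/6, Median=7/2, Mode=No mode


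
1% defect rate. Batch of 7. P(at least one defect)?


P(all good) = (99/100)^7 = 93206534790699/100000000000000
P(≥1 defect) = 6793465209301/100000000000000

P = 6793465209301/100000000000000 ≈ 6.79%


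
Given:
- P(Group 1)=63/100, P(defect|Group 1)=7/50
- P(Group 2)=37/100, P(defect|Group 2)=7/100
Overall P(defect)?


P(B) = Σ P(B|Aᵢ)×P(Aᵢ)
  7/50×63/100 = 441/5000
  7/100×37/100 = 259/10000
Sum = 1141/10000

P(defect) = 1141/10000 ≈ 11.41%


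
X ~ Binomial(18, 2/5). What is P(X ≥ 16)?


P(X ≥ 16) = Σ P(X=i) for i=16..18
P(X=16) = 90243072/3814697265625
P(X=17) = 7077888/3814697265625
P(X=18) = 262144/3814697265625
Sum = 97583104/3814697265625

P(X ≥ 16) = 97583104/3814697265625 ≈ 0.00%


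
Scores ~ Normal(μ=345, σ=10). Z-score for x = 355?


z = (x - μ)/σ = (355 - 345)/10 = 1.0

z = 1.0


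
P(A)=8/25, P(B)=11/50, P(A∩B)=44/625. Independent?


P(A)×P(B) = 44/625
P(A∩B) = 44/625
Equal ✓ → Independent

Yes, independent


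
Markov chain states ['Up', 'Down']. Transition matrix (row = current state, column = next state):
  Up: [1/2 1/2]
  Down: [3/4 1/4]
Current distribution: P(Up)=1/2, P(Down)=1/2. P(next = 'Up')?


P(next=Up) = Σᵢ P(now=i)×P(i→Up)
= 1/2×1/2 + 1/2×3/4
= 1/4 + 3/8 = 5/8

P = 5/8 ≈ 0.6250


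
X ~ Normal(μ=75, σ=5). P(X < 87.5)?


z = (87.5-75)/5 = 2.5
P(Z < 2.5) = 0.9938

P(X < 87.5) ≈ 0.9938


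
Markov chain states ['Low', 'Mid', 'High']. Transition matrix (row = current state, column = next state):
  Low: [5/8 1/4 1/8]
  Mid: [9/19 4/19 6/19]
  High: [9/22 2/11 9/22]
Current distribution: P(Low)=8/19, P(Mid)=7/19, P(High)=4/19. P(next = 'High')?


P(next=High) = Σᵢ P(now=i)×P(i→High)
= 8/19×1/8 + 7/19×6/19 + 4/19×9/22
= 1/19 + 42/361 + 18/209 = 1013/3971

P = 1013/3971 ≈ 0.2551


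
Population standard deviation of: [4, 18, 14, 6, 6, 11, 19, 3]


Mean = 81/8
  (4-81/8)²=2401/64
  (18-81/8)²=3969/64
  (14-81/8)²=961/64
  (6-81/8)²=1089/64
  (6-81/8)²=1089/64
  (11-81/8)²=49/64
  (19-81/8)²=5041/64
  (3-81/8)²=3249/64
Σ(x-μ)² = 2231/8
σ² = (2231/8)/8 = 2231/64

σ = √(2231/64) ≈ 5.9042


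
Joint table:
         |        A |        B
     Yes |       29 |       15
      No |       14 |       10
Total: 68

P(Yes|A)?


P(Yes|A) = 29/(29+14) = 29/43

P = 29/43 ≈ 67.44%


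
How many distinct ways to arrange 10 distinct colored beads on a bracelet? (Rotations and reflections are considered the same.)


Free circular arrangements: rotations and reflections both identified.
(n-1)!/2 = 9!/2 = 362880/2 = 181440

181440


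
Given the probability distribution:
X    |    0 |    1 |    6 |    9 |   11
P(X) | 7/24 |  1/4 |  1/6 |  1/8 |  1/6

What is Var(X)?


E[X] = 101/24
E[X²] = 877/24
Var(X) = E[X²] - (E[X])² = 877/24 - 10201/576 = 10847/576

Var(X) = 10847/576 ≈ 18.8316


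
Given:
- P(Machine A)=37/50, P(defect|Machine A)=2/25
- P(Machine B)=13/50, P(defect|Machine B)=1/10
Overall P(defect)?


P(B) = Σ P(B|Aᵢ)×P(Aᵢ)
  2/25×37/50 = 37/625
  1/10×13/50 = 13/500
Sum = 213/2500

P(defect) = 213/2500 ≈ 8.52%


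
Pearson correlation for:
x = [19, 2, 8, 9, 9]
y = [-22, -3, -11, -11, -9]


n=5, Σx=47, Σy=-56, Σxy=-692, Σx²=591, Σy²=816
r = (5×(-692) - 47×(-56))/√((5×591 - 47²)(5×816 - (-56)²))
= -828/√(746×944) = -828/√704224 ≈ -828/839.1806 ≈ -0.9867

r ≈ -0.9867


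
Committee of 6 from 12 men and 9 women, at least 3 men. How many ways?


Count by #men:
  3M,3W: C(12,3)×C(9,3)=18480
  4M,2W: C(12,4)×C(9,2)=17820
  5M,1W: C(12,5)×C(9,1)=7128
  6M,0W: C(12,6)×C(9,0)=924
Total = 44352

44352


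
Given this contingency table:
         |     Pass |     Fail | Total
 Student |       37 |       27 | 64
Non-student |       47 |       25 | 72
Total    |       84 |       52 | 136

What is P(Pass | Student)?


P(Pass | Student) = 37/(37+27) = 37/64

P(Pass|Student) = 37/64 ≈ 57.81%


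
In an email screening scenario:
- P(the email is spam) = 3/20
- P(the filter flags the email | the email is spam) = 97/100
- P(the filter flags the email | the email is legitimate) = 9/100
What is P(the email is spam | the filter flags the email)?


Using Bayes' theorem:
P(A|B) = P(B|A)·P(A) / P(B)

P(the filter flags the email) = 97/100 × 3/20 + 9/100 × 17/20
= 291/2000 + 153/2000 = 111/500

P(the email is spam|the filter flags the email) = (291/2000) / (111/500) = 97/148

P(the email is spam|the filter flags the email) = 97/148 ≈ 65.54%


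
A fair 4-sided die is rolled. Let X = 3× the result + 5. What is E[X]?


E[die] = (1+4)/2 = 5/2
E[X] = 3×5/2 + 5 = 25/2

E[X] = 25/2


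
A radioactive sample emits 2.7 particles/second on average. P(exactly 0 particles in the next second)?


Poisson(λ=2.7): P(X=0) = e^(-λ)×λ^k/k!
= e^(-2.7) × 2.7^0 / 0!
≈ 0.06720551274 × 1 / 1 ≈ 0.067206

P(X=0) ≈ 0.067206 ≈ 6.72%


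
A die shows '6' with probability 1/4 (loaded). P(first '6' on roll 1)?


Geometric: P(X=1) = (1-p)^(k-1)×p = (3/4)^0×1/4 = 1/4

P(X=1) = 1/4 ≈ 25.00%


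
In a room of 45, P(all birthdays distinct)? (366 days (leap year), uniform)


P(all different) = Π(366-i)/366 for i=0..44
= (366/366)×(365/366)×...×(322/366)
= 0.059503

P ≈ 0.0595 ≈ 5.95%


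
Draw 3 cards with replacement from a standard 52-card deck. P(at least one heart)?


P(not a heart) = 39/52 = 3/4
P(none in 3 draws) = (3/4)^3 = 27/64
P(≥1 heart) = 1 - 27/64 = 37/64

P = 37/64 ≈ 57.81%


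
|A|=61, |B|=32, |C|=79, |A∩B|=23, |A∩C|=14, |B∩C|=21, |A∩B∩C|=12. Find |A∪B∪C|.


|A∪B∪C| = 61+32+79-23-14-21+12 = 126

|A∪B∪C| = 126


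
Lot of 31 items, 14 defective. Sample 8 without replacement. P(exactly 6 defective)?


Hypergeometric: C(14,6)×C(17,2)/C(31,8)
= 3003×136/7888725 = 10472/202275

P(X=6) = 10472/202275 ≈ 5.18%


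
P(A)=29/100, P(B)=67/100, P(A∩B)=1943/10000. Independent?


P(A)×P(B) = 1943/10000
P(A∩B) = 1943/10000
Equal ✓ → Independent

Yes, independent


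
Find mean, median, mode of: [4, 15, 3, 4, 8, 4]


Sorted: [3, 4, 4, 4, 8, 15]
Mean = 38/6 = 19/3
Median = 4
Freq: {4: 3, 15: 1, 3: 1, 8: 1}
Mode: [4]

Mean=19/3, Median=4, Mode=4


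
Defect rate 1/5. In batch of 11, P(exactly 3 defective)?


Binomial: P(X=3) = C(11,3)×p^3×(1-p)^8
= 165 × 1/125 × 65536/390625 = 2162688/9765625

P(X=3) = 2162688/9765625 ≈ 22.15%


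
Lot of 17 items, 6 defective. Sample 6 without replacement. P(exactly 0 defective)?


Hypergeometric: C(6,0)×C(11,6)/C(17,6)
= 1×462/12376 = 33/884

P(X=0) = 33/884 ≈ 3.73%


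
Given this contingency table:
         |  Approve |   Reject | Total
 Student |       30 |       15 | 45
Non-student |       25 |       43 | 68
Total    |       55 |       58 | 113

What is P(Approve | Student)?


P(Approve | Student) = 30/(30+15) = 30/45 = 2/3

P(Approve|Student) = 2/3 ≈ 66.67%


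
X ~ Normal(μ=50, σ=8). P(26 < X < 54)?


z₁=(26-50)/8=-3.0, z₂=(54-50)/8=0.5
P = Φ(0.5) - Φ(-3.0) = 0.691462 - 0.001350 = 0.690112 ≈ 0.6901

P(26 < X < 54) ≈ 0.6901


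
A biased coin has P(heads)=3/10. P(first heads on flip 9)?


Geometric: P(X=9) = (1-p)^(k-1)×p = (7/10)^8×3/10 = 17294403/1000000000

P(X=9) = 17294403/1000000000 ≈ 1.73%


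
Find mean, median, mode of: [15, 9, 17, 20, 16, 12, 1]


Sorted: [1, 9, 12, 15, 16, 17, 20]
Mean = 90/7
Median = 15
Freq: {15: 1, 9: 1, 17: 1, 20: 1, 16: 1, 12: 1, 1: 1}
Mode: No mode

Mean=90/7, Median=15, Mode=No mode


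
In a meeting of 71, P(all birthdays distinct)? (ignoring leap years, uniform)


P(all different) = Π(365-i)/365 for i=0..70
= (365/365)×(364/365)×...×(295/365)
= 0.000679

P ≈ 0.0007 ≈ 0.07%


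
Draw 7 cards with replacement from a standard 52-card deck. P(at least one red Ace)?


P(not a red Ace) = 50/52 = 25/26
P(none in 7 draws) = (25/26)^7 = 6103515625/8031810176
P(≥1 red Ace) = 1 - 6103515625/8031810176 = 1928294551/8031810176

P = 1928294551/8031810176 ≈ 24.01%


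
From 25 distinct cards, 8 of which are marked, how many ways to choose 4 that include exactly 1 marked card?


Choose 1 of the 8 marked cards and 3 of the other 17 cards:
C(8,1)×C(17,3) = 8×680 = 5440

5440


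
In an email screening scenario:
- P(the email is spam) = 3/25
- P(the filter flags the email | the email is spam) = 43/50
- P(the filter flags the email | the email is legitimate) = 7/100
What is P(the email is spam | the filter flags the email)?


Using Bayes' theorem:
P(A|B) = P(B|A)·P(A) / P(B)

P(the filter flags the email) = 43/50 × 3/25 + 7/100 × 22/25
= 129/1250 + 77/1250 = 103/625

P(the email is spam|the filter flags the email) = (129/1250) / (103/625) = 129/206

P(the email is spam|the filter flags the email) = 129/206 ≈ 62.62%


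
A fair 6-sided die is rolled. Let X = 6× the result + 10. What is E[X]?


E[die] = (1+6)/2 = 7/2
E[X] = 6×7/2 + 10 = 31

E[X] = 31


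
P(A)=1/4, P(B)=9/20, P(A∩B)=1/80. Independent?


P(A)×P(B) = 9/80
P(A∩B) = 1/80
Not equal → NOT independent

No, not independent


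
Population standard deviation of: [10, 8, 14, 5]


Mean = 37/4
  (10-37/4)²=9/16
  (8-37/4)²=25/16
  (14-37/4)²=361/16
  (5-37/4)²=289/16
Σ(x-μ)² = 171/4
σ² = (171/4)/4 = 171/16

σ = √(171/16) ≈ 3.2692


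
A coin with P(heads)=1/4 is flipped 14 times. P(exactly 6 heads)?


Binomial: P(X=6) = C(14,6)×p^6×(1-p)^8
= 3003 × 1/4096 × 6561/65536 = 19702683/268435456

P(X=6) = 19702683/268435456 ≈ 7.34%


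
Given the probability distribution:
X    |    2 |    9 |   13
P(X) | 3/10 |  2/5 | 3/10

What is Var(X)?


E[X] = 81/10
E[X²] = 843/10
Var(X) = E[X²] - (E[X])² = 843/10 - 6561/100 = 1869/100

Var(X) = 1869/100 ≈ 18.6900


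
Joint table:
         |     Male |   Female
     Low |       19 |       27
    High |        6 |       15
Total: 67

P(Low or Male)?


P(Low∨Male) = P(Low) + P(Male) - P(Low∧Male)
= (46 + 25 - 19)/67 = 52/67

P = 52/67 ≈ 77.61%


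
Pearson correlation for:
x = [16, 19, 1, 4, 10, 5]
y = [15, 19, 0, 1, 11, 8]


n=6, Σx=55, Σy=54, Σxy=755, Σx²=759, Σy²=772
r = (6×755 - 55×54)/√((6×759 - 55²)(6×772 - 54²))
= 1560/√(1529×1716) = 1560/√2623764 ≈ 1560/1619.8037 ≈ 0.9631

r ≈ 0.9631


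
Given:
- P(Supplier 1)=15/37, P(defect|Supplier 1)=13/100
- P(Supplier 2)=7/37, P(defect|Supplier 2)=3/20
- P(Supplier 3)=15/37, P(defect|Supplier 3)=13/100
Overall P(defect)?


P(B) = Σ P(B|Aᵢ)×P(Aᵢ)
  13/100×15/37 = 39/740
  3/20×7/37 = 21/740
  13/100×15/37 = 39/740
Sum = 99/740

P(defect) = 99/740 ≈ 13.38%


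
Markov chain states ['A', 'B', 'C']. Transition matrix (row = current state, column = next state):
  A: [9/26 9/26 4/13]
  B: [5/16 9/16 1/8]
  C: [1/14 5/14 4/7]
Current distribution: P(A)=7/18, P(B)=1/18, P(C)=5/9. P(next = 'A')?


P(next=A) = Σᵢ P(now=i)×P(i→A)
= 7/18×9/26 + 1/18×5/16 + 5/9×1/14
= 7/52 + 5/288 + 5/126 = 5023/26208

P = 5023/26208 ≈ 0.1917


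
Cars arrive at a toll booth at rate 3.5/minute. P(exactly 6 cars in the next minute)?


Poisson(λ=3.5): P(X=6) = e^(-λ)×λ^k/k!
= e^(-3.5) × 3.5^6 / 6!
≈ 0.03019738342 × 1838.265625 / 720 ≈ 0.077098

P(X=6) ≈ 0.077098 ≈ 7.71%


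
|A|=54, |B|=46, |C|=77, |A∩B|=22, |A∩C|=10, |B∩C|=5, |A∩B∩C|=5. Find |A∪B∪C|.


|A∪B∪C| = 54+46+77-22-10-5+5 = 145

|A∪B∪C| = 145


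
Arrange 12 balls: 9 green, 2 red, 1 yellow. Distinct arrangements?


12!/(9!×2!×1!) = 660

660


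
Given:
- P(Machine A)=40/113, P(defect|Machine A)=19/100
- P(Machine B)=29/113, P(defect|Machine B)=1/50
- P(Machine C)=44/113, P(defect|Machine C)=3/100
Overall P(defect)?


P(B) = Σ P(B|Aᵢ)×P(Aᵢ)
  19/100×40/113 = 38/565
  1/50×29/113 = 29/5650
  3/100×44/113 = 33/2825
Sum = 19/226

P(defect) = 19/226 ≈ 8.41%


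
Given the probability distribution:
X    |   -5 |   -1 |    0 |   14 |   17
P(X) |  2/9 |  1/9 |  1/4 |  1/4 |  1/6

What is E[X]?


E[X] = Σ x·P(X=x)
= (-5)×(2/9) + (-1)×(1/9) + (0)×(1/4) + (14)×(1/4) + (17)×(1/6)
= 46/9

E[X] = 46/9


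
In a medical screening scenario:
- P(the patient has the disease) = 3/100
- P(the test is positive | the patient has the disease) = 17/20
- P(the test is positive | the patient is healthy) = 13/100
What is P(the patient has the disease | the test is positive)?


Using Bayes' theorem:
P(A|B) = P(B|A)·P(A) / P(B)

P(the test is positive) = 17/20 × 3/100 + 13/100 × 97/100
= 51/2000 + 1261/10000 = 379/2500

P(the patient has the disease|the test is positive) = (51/2000) / (379/2500) = 255/1516

P(the patient has the disease|the test is positive) = 255/1516 ≈ 16.82%


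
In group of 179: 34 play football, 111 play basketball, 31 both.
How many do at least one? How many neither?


|A∪B| = 34+111-31 = 114
Neither = 179-114 = 65

At least one: 114; Neither: 65


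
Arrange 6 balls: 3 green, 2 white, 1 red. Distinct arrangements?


6!/(3!×2!×1!) = 60

60


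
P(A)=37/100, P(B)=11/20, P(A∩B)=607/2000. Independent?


P(A)×P(B) = 407/2000
P(A∩B) = 607/2000
Not equal → NOT independent

No, not independent


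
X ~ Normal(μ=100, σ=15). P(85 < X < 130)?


z₁=(85-100)/15=-1.0, z₂=(130-100)/15=2.0
P = Φ(2.0) - Φ(-1.0) = 0.977250 - 0.158655 = 0.818595 ≈ 0.8186

P(85 < X < 130) ≈ 0.8186


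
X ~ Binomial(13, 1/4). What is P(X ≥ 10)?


P(X ≥ 10) = Σ P(X=i) for i=10..13
P(X=10) = 3861/33554432
P(X=11) = 351/33554432
P(X=12) = 39/67108864
P(X=13) = 1/67108864
Sum = 529/4194304

P(X ≥ 10) = 529/4194304 ≈ 0.01%


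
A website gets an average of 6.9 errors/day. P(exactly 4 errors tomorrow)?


Poisson(λ=6.9): P(X=4) = e^(-λ)×λ^k/k!
= e^(-6.9) × 6.9^4 / 4!
≈ 0.001007785429 × 2266.7121 / 24 ≈ 0.095182

P(X=4) ≈ 0.095182 ≈ 9.52%


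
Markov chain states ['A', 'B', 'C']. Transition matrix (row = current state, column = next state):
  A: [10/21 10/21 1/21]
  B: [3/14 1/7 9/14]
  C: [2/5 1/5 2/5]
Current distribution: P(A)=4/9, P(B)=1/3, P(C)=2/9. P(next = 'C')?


P(next=C) = Σᵢ P(now=i)×P(i→C)
= 4/9×1/21 + 1/3×9/14 + 2/9×2/5
= 4/189 + 3/14 + 4/45 = 613/1890

P = 613/1890 ≈ 0.3243


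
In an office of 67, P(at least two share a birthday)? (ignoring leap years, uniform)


P(all different) = Π(365-i)/365 for i=0..66
= 0.001560
P(match) = 1 - 0.001560 = 0.998440

P ≈ 0.9984 ≈ 99.84%


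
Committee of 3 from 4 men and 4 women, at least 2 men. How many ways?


Count by #men:
  2M,1W: C(4,2)×C(4,1)=24
  3M,0W: C(4,3)×C(4,0)=4
Total = 28

28


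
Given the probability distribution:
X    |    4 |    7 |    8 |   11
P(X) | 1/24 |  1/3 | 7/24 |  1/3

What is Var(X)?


E[X] = 17/2
E[X²] = 76
Var(X) = E[X²] - (E[X])² = 76 - 289/4 = 15/4

Var(X) = 15/4 ≈ 3.7500


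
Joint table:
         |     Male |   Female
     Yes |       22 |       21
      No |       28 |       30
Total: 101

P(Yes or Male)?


P(Yes∨Male) = P(Yes) + P(Male) - P(Yes∧Male)
= (43 + 50 - 22)/101 = 71/101

P = 71/101 ≈ 70.30%


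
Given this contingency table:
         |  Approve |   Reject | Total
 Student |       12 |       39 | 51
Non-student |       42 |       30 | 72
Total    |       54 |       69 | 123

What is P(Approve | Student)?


P(Approve | Student) = 12/(12+39) = 12/51 = 4/17

P(Approve|Student) = 4/17 ≈ 23.53%


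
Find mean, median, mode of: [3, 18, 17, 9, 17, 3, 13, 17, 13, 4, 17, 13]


Sorted: [3, 3, 4, 9, 13, 13, 13, 17, 17, 17, 17, 18]
Mean = 144/12 = 12
Median = 13
Freq: {3: 2, 18: 1, 17: 4, 9: 1, 13: 3, 4: 1}
Mode: [17]

Mean=12, Median=13, Mode=17


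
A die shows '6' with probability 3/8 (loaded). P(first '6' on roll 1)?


Geometric: P(X=1) = (1-p)^(k-1)×p = (5/8)^0×3/8 = 3/8

P(X=1) = 3/8 ≈ 37.50%


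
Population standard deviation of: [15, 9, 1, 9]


Mean = 34/4 = 17/2
  (15-17/2)²=169/4
  (9-17/2)²=1/4
  (1-17/2)²=225/4
  (9-17/2)²=1/4
Σ(x-μ)² = 99
σ² = 99/4

σ = √(99/4) ≈ 4.9749


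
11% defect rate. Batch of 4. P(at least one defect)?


P(all good) = (89/100)^4 = 62742241/100000000
P(≥1 defect) = 37257759/100000000

P = 37257759/100000000 ≈ 37.26%


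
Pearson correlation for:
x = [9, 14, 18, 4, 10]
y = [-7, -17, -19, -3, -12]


n=5, Σx=55, Σy=-58, Σxy=-775, Σx²=717, Σy²=852
r = (5×(-775) - 55×(-58))/√((5×717 - 55²)(5×852 - (-58)²))
= -685/√(560×896) = -685/√501760 ≈ -685/708.3502 ≈ -0.9670

r ≈ -0.9670


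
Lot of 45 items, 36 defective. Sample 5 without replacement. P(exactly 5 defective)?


Hypergeometric: C(36,5)×C(9,0)/C(45,5)
= 376992×1/1221759 = 544/1763

P(X=5) = 544/1763 ≈ 30.86%


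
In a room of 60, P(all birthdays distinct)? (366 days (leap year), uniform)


P(all different) = Π(366-i)/366 for i=0..59
= (366/366)×(365/366)×...×(307/366)
= 0.005966

P ≈ 0.0060 ≈ 0.60%


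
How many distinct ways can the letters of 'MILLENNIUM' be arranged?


Letters: 10, freq: {'M': 2, 'I': 2, 'L': 2, 'E': 1, 'N': 2, 'U': 1}
10!/(2!×2!×2!×1!×2!×1!) = 3628800/16 = 226800

226800


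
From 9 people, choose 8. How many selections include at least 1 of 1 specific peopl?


Complement: C(9,8) - C(8,8) = 9 - 1 = 8

8


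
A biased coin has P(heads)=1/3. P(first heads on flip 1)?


Geometric: P(X=1) = (1-p)^(k-1)×p = (2/3)^0×1/3 = 1/3

P(X=1) = 1/3 ≈ 33.33%


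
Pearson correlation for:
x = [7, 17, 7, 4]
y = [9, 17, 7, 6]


n=4, Σx=35, Σy=39, Σxy=425, Σx²=403, Σy²=455
r = (4×425 - 35×39)/√((4×403 - 35²)(4×455 - 39²))
= 335/√(387×299) = 335/√115713 ≈ 335/340.1661 ≈ 0.9848

r ≈ 0.9848


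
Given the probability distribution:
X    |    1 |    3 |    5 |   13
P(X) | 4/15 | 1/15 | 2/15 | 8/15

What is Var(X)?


E[X] = 121/15
E[X²] = 283/3
Var(X) = E[X²] - (E[X])² = 283/3 - 14641/225 = 6584/225

Var(X) = 6584/225 ≈ 29.2622


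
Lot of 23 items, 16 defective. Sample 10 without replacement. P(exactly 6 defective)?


Hypergeometric: C(16,6)×C(7,4)/C(23,10)
= 8008×35/1144066 = 1820/7429

P(X=6) = 1820/7429 ≈ 24.50%


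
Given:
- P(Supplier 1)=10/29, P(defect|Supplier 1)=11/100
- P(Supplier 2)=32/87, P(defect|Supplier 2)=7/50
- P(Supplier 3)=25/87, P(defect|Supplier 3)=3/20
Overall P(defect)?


P(B) = Σ P(B|Aᵢ)×P(Aᵢ)
  11/100×10/29 = 11/290
  7/50×32/87 = 112/2175
  3/20×25/87 = 5/116
Sum = 1153/8700

P(defect) = 1153/8700 ≈ 13.25%


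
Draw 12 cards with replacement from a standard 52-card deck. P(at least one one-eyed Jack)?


P(not a one-eyed Jack) = 50/52 = 25/26
P(none in 12 draws) = (25/26)^12 = 59604644775390625/95428956661682176
P(≥1 one-eyed Jack) = 1 - 59604644775390625/95428956661682176 = 35824311886291551/95428956661682176

P = 35824311886291551/95428956661682176 ≈ 37.54%


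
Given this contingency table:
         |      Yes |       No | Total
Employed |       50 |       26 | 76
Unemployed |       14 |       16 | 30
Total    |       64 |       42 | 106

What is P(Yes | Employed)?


P(Yes | Employed) = 50/(50+26) = 50/76 = 25/38

P(Yes|Employed) = 25/38 ≈ 65.79%


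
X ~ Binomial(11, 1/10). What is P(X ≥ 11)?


P(X ≥ 11) = Σ P(X=i) for i=11..11
P(X=11) = 1/100000000000
Sum = 1/100000000000

P(X ≥ 11) = 1/100000000000 ≈ 0.00%


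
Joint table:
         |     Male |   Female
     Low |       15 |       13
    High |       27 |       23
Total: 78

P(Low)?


P(Low) = (15+13)/78 = 28/78 = 14/39

P(Low) = 14/39 ≈ 35.90%


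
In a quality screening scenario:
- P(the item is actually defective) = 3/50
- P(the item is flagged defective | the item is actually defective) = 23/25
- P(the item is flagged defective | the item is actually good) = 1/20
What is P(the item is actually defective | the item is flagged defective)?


Using Bayes' theorem:
P(A|B) = P(B|A)·P(A) / P(B)

P(the item is flagged defective) = 23/25 × 3/50 + 1/20 × 47/50
= 69/1250 + 47/1000 = 511/5000

P(the item is actually defective|the item is flagged defective) = (69/1250) / (511/5000) = 276/511

P(the item is actually defective|the item is flagged defective) = 276/511 ≈ 54.01%


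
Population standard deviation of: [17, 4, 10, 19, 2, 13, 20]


Mean = 85/7
  (17-85/7)²=1156/49
  (4-85/7)²=3249/49
  (10-85/7)²=225/49
  (19-85/7)²=2304/49
  (2-85/7)²=5041/49
  (13-85/7)²=36/49
  (20-85/7)²=3025/49
Σ(x-μ)² = 2148/7
σ² = (2148/7)/7 = 2148/49

σ = √(2148/49) ≈ 6.6209


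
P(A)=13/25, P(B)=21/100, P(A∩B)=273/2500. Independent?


P(A)×P(B) = 273/2500
P(A∩B) = 273/2500
Equal ✓ → Independent

Yes, independent


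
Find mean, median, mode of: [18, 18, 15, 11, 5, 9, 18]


Sorted: [5, 9, 11, 15, 18, 18, 18]
Mean = 94/7
Median = 15
Freq: {18: 3, 15: 1, 11: 1, 5: 1, 9: 1}
Mode: [18]

Mean=94/7, Median=15, Mode=18


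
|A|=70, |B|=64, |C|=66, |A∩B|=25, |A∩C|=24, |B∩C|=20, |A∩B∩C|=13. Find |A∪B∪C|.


|A∪B∪C| = 70+64+66-25-24-20+13 = 144

|A∪B∪C| = 144


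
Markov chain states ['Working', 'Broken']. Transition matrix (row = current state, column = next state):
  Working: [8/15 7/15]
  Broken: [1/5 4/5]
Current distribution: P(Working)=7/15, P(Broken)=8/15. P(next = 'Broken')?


P(next=Broken) = Σᵢ P(now=i)×P(i→Broken)
= 7/15×7/15 + 8/15×4/5
= 49/225 + 32/75 = 29/45

P = 29/45 ≈ 0.6444


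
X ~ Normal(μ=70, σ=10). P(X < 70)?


z = (70-70)/10 = 0.0
P(Z < 0.0) = 0.5000

P(X < 70) ≈ 0.5000


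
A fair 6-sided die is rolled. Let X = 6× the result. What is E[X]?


E[die] = (1+6)/2 = 7/2
E[X] = 6 × 7/2 = 21

E[X] = 21


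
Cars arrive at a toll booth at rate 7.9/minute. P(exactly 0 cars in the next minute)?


Poisson(λ=7.9): P(X=0) = e^(-λ)×λ^k/k!
= e^(-7.9) × 7.9^0 / 0!
≈ 0.0003707435405 × 1 / 1 ≈ 0.000371

P(X=0) ≈ 0.000371 ≈ 0.04%


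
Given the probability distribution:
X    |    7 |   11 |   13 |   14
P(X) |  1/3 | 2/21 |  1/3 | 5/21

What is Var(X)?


E[X] = 232/21
E[X²] = 916/7
Var(X) = E[X²] - (E[X])² = 916/7 - 53824/441 = 3884/441

Var(X) = 3884/441 ≈ 8.8073


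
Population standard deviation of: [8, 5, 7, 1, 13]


Mean = 34/5
  (8-34/5)²=36/25
  (5-34/5)²=81/25
  (7-34/5)²=1/25
  (1-34/5)²=841/25
  (13-34/5)²=961/25
Σ(x-μ)² = 384/5
σ² = (384/5)/5 = 384/25

σ = √(384/25) ≈ 3.9192


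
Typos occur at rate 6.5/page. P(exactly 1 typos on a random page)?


Poisson(λ=6.5): P(X=1) = e^(-λ)×λ^k/k!
= e^(-6.5) × 6.5^1 / 1!
≈ 0.001503439193 × 6.5 / 1 ≈ 0.009772

P(X=1) ≈ 0.009772 ≈ 0.98%


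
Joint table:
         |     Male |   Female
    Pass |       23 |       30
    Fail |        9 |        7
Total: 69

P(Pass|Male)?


P(Pass|Male) = 23/(23+9) = 23/32

P = 23/32 ≈ 71.88%


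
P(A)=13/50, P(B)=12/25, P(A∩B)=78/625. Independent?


P(A)×P(B) = 78/625
P(A∩B) = 78/625
Equal ✓ → Independent

Yes, independent


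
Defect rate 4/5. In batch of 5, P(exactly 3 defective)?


Binomial: P(X=3) = C(5,3)×p^3×(1-p)^2
= 10 × 64/125 × 1/25 = 128/625

P(X=3) = 128/625 ≈ 20.48%


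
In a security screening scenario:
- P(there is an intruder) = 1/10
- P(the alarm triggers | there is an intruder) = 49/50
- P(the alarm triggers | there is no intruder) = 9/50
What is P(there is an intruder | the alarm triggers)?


Using Bayes' theorem:
P(A|B) = P(B|A)·P(A) / P(B)

P(the alarm triggers) = 49/50 × 1/10 + 9/50 × 9/10
= 49/500 + 81/500 = 13/50

P(there is an intruder|the alarm triggers) = (49/500) / (13/50) = 49/130

P(there is an intruder|the alarm triggers) = 49/130 ≈ 37.69%


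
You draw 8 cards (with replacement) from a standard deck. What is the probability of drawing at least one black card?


P(not a black card) = 26/52 = 1/2
P(none in 8 draws) = (1/2)^8 = 1/256
P(≥1 black card) = 1 - 1/256 = 255/256

P = 255/256 ≈ 99.61%


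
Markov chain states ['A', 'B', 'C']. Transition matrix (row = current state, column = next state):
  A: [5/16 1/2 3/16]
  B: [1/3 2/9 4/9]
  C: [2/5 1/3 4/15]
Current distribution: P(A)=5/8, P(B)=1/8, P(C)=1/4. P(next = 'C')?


P(next=C) = Σᵢ P(now=i)×P(i→C)
= 5/8×3/16 + 1/8×4/9 + 1/4×4/15
= 15/128 + 1/18 + 1/15 = 1379/5760

P = 1379/5760 ≈ 0.2394


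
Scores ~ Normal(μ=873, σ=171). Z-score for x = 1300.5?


z = (x - μ)/σ = (1300.5 - 873)/171 = 2.5

z = 2.5


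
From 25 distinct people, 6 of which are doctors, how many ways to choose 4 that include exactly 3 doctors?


Choose 3 of the 6 doctors and 1 of the other 19 people:
C(6,3)×C(19,1) = 20×19 = 380

380


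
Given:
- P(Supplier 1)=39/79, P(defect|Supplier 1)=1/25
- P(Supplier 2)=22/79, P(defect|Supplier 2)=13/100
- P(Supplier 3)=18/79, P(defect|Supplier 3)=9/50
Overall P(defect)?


P(B) = Σ P(B|Aᵢ)×P(Aᵢ)
  1/25×39/79 = 39/1975
  13/100×22/79 = 143/3950
  9/50×18/79 = 81/1975
Sum = 383/3950

P(defect) = 383/3950 ≈ 9.70%


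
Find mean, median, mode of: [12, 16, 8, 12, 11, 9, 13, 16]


Sorted: [8, 9, 11, 12, 12, 13, 16, 16]
Mean = 97/8
Median = 12
Freq: {12: 2, 16: 2, 8: 1, 11: 1, 9: 1, 13: 1}
Mode: [12, 16]

Mean=97/8, Median=12, Mode=[12, 16]


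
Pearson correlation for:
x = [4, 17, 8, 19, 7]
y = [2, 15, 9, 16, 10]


n=5, Σx=55, Σy=52, Σxy=709, Σx²=779, Σy²=666
r = (5×709 - 55×52)/√((5×779 - 55²)(5×666 - 52²))
= 685/√(870×626) = 685/√544620 ≈ 685/737.9837 ≈ 0.9282

r ≈ 0.9282


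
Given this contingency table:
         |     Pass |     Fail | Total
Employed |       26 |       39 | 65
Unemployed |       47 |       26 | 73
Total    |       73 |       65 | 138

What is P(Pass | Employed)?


P(Pass | Employed) = 26/(26+39) = 26/65 = 2/5

P(Pass|Employed) = 2/5 ≈ 40.00%


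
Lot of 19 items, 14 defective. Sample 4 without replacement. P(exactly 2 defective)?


Hypergeometric: C(14,2)×C(5,2)/C(19,4)
= 91×10/3876 = 455/1938

P(X=2) = 455/1938 ≈ 23.48%


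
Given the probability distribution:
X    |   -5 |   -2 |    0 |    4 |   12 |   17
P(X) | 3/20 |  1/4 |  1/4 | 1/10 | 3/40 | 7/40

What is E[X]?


E[X] = Σ x·P(X=x)
= (-5)×(3/20) + (-2)×(1/4) + (0)×(1/4) + (4)×(1/10) + (12)×(3/40) + (17)×(7/40)
= 121/40

E[X] = 121/40


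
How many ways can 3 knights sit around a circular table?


Circular arrangements of 3 distinct objects: fix one position to break rotational symmetry.
(n-1)! = 2! = 2

2


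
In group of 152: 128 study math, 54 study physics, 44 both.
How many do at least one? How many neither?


|A∪B| = 128+54-44 = 138
Neither = 152-138 = 14

At least one: 138; Neither: 14


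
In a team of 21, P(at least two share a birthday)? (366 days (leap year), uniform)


P(all different) = Π(366-i)/366 for i=0..20
= 0.557221
P(match) = 1 - 0.557221 = 0.442779

P ≈ 0.4428 ≈ 44.28%


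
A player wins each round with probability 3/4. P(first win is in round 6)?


Geometric: P(X=6) = (1-p)^(k-1)×p = (1/4)^5×3/4 = 3/4096

P(X=6) = 3/4096 ≈ 0.07%


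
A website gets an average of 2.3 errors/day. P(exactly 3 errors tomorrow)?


Poisson(λ=2.3): P(X=3) = e^(-λ)×λ^k/k!
= e^(-2.3) × 2.3^3 / 3!
≈ 0.1002588437 × 12.167 / 6 ≈ 0.203308

P(X=3) ≈ 0.203308 ≈ 20.33%


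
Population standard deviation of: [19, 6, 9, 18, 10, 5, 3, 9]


Mean = 79/8
  (19-79/8)²=5329/64
  (6-79/8)²=961/64
  (9-79/8)²=49/64
  (18-79/8)²=4225/64
  (10-79/8)²=1/64
  (5-79/8)²=1521/64
  (3-79/8)²=3025/64
  (9-79/8)²=49/64
Σ(x-μ)² = 1895/8
σ² = (1895/8)/8 = 1895/64

σ = √(1895/64) ≈ 5.4414


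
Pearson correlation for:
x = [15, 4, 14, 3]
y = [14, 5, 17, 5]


n=4, Σx=36, Σy=41, Σxy=483, Σx²=446, Σy²=535
r = (4×483 - 36×41)/√((4×446 - 36²)(4×535 - 41²))
= 456/√(488×459) = 456/√223992 ≈ 456/473.2779 ≈ 0.9635

r ≈ 0.9635


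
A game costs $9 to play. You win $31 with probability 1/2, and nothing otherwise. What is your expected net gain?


E[gain] = (31-9)×1/2 + (-9)×1/2
= 11 - 9/2 = 13/2

Expected net gain = $13/2 ≈ $6.50
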